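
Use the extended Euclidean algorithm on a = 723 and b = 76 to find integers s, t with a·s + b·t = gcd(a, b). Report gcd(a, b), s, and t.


Euclidean algorithm on (723, 76) — divide until remainder is 0:
  723 = 9 · 76 + 39
  76 = 1 · 39 + 37
  39 = 1 · 37 + 2
  37 = 18 · 2 + 1
  2 = 2 · 1 + 0
gcd(723, 76) = 1.
Track Bezout coefficients alongside the remainders: start with r₀ = 723 = a·1 + b·0 (s = 1, t = 0) and r₁ = 76 = a·0 + b·1 (s = 0, t = 1); each new remainder r_{k+1} = r_{k-1} − q_k·r_k inherits s_{k+1} = s_{k-1} − q_k·s_k, t_{k+1} = t_{k-1} − q_k·t_k, so r_k = a·s_k + b·t_k at every step:
  q = 9: r = 39, s = 1 − 9·0 = 1, t = 0 − 9·1 = -9  (check: 723·1 + 76·(-9) = 39)
  q = 1: r = 37, s = 0 − 1·1 = -1, t = 1 − 1·(-9) = 10  (check: 723·(-1) + 76·10 = 37)
  q = 1: r = 2, s = 1 − 1·(-1) = 2, t = -9 − 1·10 = -19  (check: 723·2 + 76·(-19) = 2)
  q = 18: r = 1, s = -1 − 18·2 = -37, t = 10 − 18·(-19) = 352  (check: 723·(-37) + 76·352 = 1)
The row with r = 1 (the gcd) gives the Bezout coefficients s = -37, t = 352.
Result: 723 · (-37) + 76 · (352) = 1.

gcd(723, 76) = 1; s = -37, t = 352 (check: 723·(-37) + 76·352 = 1).


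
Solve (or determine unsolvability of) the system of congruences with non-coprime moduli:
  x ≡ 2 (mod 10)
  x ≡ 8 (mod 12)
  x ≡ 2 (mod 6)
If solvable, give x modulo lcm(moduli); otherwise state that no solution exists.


Moduli 10, 12, 6 are not pairwise coprime, so CRT works modulo lcm(m_i) when all pairwise compatibility conditions hold.
Pairwise compatibility: gcd(m_i, m_j) must divide a_i - a_j for every pair.
Merge one congruence at a time:
  Start: x ≡ 2 (mod 10).
  Combine with x ≡ 8 (mod 12): gcd(10, 12) = 2; 8 - 2 = 6, which IS divisible by 2, so compatible.
    Write x = 2 + 10·t and substitute into x ≡ 8 (mod 12): 10·t ≡ 8 − 2 = 6 (mod 12).
    Divide the congruence (and modulus) by g = 2: 5·t ≡ 3 (mod 6).
    The inverse of 5 mod 6 is 5 (since 5·5 = 25 = 4·6 + 1), so t ≡ 5·3 = 15 ≡ 3 (mod 6).
    Then x = 2 + 10·3 = 32, valid modulo lcm(10, 12) = 60: x ≡ 32 (mod 60).
  Combine with x ≡ 2 (mod 6): gcd(60, 6) = 6; 2 - 32 = -30, which IS divisible by 6, so compatible.
    Write x = 32 + 60·t and substitute into x ≡ 2 (mod 6): 60·t ≡ 2 − 32 = -30 (mod 6).
    Divide the congruence (and modulus) by g = 6: 10·t ≡ -5 (mod 1).
    Modulo 1 every t works; take t = 0.
    Then x = 32 + 60·0 = 32, valid modulo lcm(60, 6) = 60: x ≡ 32 (mod 60).
Verify: 32 mod 10 = 2, 32 mod 12 = 8, 32 mod 6 = 2.

x ≡ 32 (mod 60).


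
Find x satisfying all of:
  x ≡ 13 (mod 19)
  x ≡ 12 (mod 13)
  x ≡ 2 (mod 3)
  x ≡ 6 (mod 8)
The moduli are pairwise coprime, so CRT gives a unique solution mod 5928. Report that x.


Product of moduli M = 19 · 13 · 3 · 8 = 5928.
Merge one congruence at a time:
  Start: x ≡ 13 (mod 19).
  Combine with x ≡ 12 (mod 13); new modulus lcm = 247.
    Write x = 13 + 19·t and substitute into x ≡ 12 (mod 13): 19·t ≡ 12 − 13 = -1 (mod 13).
    Reduce coefficients mod 13: 6·t ≡ 12 (mod 13).
    The inverse of 6 mod 13 is 11 (since 6·11 = 66 = 5·13 + 1), so t ≡ 11·12 = 132 ≡ 2 (mod 13).
    Then x = 13 + 19·2 = 51, valid modulo lcm(19, 13) = 247: x ≡ 51 (mod 247).
  Combine with x ≡ 2 (mod 3); new modulus lcm = 741.
    Write x = 51 + 247·t and substitute into x ≡ 2 (mod 3): 247·t ≡ 2 − 51 = -49 (mod 3).
    Reduce coefficients mod 3: 1·t ≡ 2 (mod 3).
    So t ≡ 2 (mod 3).
    Then x = 51 + 247·2 = 545, valid modulo lcm(247, 3) = 741: x ≡ 545 (mod 741).
  Combine with x ≡ 6 (mod 8); new modulus lcm = 5928.
    Write x = 545 + 741·t and substitute into x ≡ 6 (mod 8): 741·t ≡ 6 − 545 = -539 (mod 8).
    Reduce coefficients mod 8: 5·t ≡ 5 (mod 8).
    The inverse of 5 mod 8 is 5 (since 5·5 = 25 = 3·8 + 1), so t ≡ 5·5 = 25 ≡ 1 (mod 8).
    Then x = 545 + 741·1 = 1286, valid modulo lcm(741, 8) = 5928: x ≡ 1286 (mod 5928).
Verify against each original: 1286 mod 19 = 13, 1286 mod 13 = 12, 1286 mod 3 = 2, 1286 mod 8 = 6.

x ≡ 1286 (mod 5928).


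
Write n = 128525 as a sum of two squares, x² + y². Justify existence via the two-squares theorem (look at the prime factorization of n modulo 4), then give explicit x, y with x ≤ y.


Step 1: Factor n = 128525 = 5^2 · 53 · 97.
Step 2: Check the mod-4 condition on each prime factor: 5 ≡ 1 (mod 4), exponent 2; 53 ≡ 1 (mod 4), exponent 1; 97 ≡ 1 (mod 4), exponent 1.
All primes ≡ 3 (mod 4) appear to even exponent (or don't appear), so by the two-squares theorem n IS expressible as a sum of two squares.
Step 3: Build a representation. Group n = k² · m with k = 5 and m = 53 · 97 = 5141 (a product of primes ≡ 1 (mod 4)); a representation of m scales to one of n via (k·x)² + (k·y)² = k²(x² + y²). Each prime p ≡ 1 (mod 4) is itself a sum of two squares; find a² by testing p − a² for a perfect square:
  53: 53 − 1² = 52, 53 − 2² = 49 = 7² ⇒ 53 = 2² + 7².
  97: 97 − 1² = 96, 97 − 2² = 93, 97 − 3² = 88, 97 − 4² = 81 = 9² ⇒ 97 = 4² + 9².
  Combine using the Brahmagupta–Fibonacci identity (a² + b²)(c² + d²) = (ac − bd)² + (ad + bc)² = (ac + bd)² + (ad − bc)²:
  53 · 97 = 5141: from (2² + 7²)(4² + 9²), take (2·4 − 7·9, 2·9 + 7·4) = (8 − 63, 18 + 28) = (-55, 46); dropping signs (only squares matter) gives (55, 46); check 55² + 46² = 3025 + 2116 = 5141 ✓.
  Scale by k = 5: (5·55, 5·46) = (275, 230).
Step 4: Order so x ≤ y and verify: 230² + 275² = 52900 + 75625 = 128525 = n. ✓

n = 128525 = 230² + 275² (one valid representation with x ≤ y).


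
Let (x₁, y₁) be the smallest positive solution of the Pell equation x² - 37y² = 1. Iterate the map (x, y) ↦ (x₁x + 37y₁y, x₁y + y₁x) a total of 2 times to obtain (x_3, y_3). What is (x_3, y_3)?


Step 1: Find the fundamental solution (x₁, y₁) of x² - 37y² = 1.
  Expand √37 as a continued fraction. a₀ = ⌊√37⌋ = 6; iterate m_{k+1} = d_k·a_k − m_k, d_{k+1} = (37 − m_{k+1}²)/d_k, a_{k+1} = ⌊(a₀ + m_{k+1})/d_{k+1}⌋ (starting m₀ = 0, d₀ = 1), with convergents p_k = a_k·p_{k-1} + p_{k-2}, q_k = a_k·q_{k-1} + q_{k-2} (p₋₁ = 1, q₋₁ = 0):
  k = 0: a₀ = 6; p₀/q₀ = 6/1; p₀² − 37·q₀² = 36 − 37 = -1.
  k = 1: m = 6, d = 1, a = ⌊(6 + 6)/1⌋ = 12; p/q = (12·6 + 1)/(12·1 + 0) = 73/12; p² − 37·q² = 5329 − 5328 = 1.
  The first convergent with p² − 37·q² = 1 gives the fundamental solution (x₁, y₁) = (73, 12).
Step 2: Apply the recurrence (x_{n+1}, y_{n+1}) = (x₁x_n + 37y₁y_n, x₁y_n + y₁x_n) repeatedly.
  From (x_1, y_1) = (73, 12): x_2 = 73·73 + 37·12·12 = 10657; y_2 = 73·12 + 12·73 = 1752.
  From (x_2, y_2) = (10657, 1752): x_3 = 73·10657 + 37·12·1752 = 1555849; y_3 = 73·1752 + 12·10657 = 255780.
Step 3: Verify x_3² - 37·y_3² = 2420666110801 - 2420666110800 = 1 (should be 1). ✓

(x_1, y_1) = (73, 12); (x_3, y_3) = (1555849, 255780).


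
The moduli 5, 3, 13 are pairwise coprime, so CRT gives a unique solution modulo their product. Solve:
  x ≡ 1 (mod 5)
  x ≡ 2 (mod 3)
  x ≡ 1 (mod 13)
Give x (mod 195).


Moduli 5, 3, 13 are pairwise coprime; by CRT there is a unique solution modulo M = 5 · 3 · 13 = 195.
Solve pairwise, accumulating the modulus:
  Start with x ≡ 1 (mod 5).
  Combine with x ≡ 2 (mod 3): since gcd(5, 3) = 1, we get a unique residue mod 15.
    Write x = 1 + 5·t and substitute into x ≡ 2 (mod 3): 5·t ≡ 2 − 1 = 1 (mod 3).
    Reduce coefficients mod 3: 2·t ≡ 1 (mod 3).
    The inverse of 2 mod 3 is 2 (since 2·2 = 4 = 1·3 + 1), so t ≡ 2·1 = 2 ≡ 2 (mod 3).
    Then x = 1 + 5·2 = 11, valid modulo lcm(5, 3) = 15: x ≡ 11 (mod 15).
  Combine with x ≡ 1 (mod 13): since gcd(15, 13) = 1, we get a unique residue mod 195.
    Write x = 11 + 15·t and substitute into x ≡ 1 (mod 13): 15·t ≡ 1 − 11 = -10 (mod 13).
    Reduce coefficients mod 13: 2·t ≡ 3 (mod 13).
    The inverse of 2 mod 13 is 7 (since 2·7 = 14 = 1·13 + 1), so t ≡ 7·3 = 21 ≡ 8 (mod 13).
    Then x = 11 + 15·8 = 131, valid modulo lcm(15, 13) = 195: x ≡ 131 (mod 195).
Verify: 131 mod 5 = 1 ✓, 131 mod 3 = 2 ✓, 131 mod 13 = 1 ✓.

x ≡ 131 (mod 195).


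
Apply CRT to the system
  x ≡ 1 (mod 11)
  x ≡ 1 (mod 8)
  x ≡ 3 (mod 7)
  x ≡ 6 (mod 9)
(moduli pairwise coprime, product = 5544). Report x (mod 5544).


Product of moduli M = 11 · 8 · 7 · 9 = 5544.
Merge one congruence at a time:
  Start: x ≡ 1 (mod 11).
  Combine with x ≡ 1 (mod 8); new modulus lcm = 88.
    Write x = 1 + 11·t and substitute into x ≡ 1 (mod 8): 11·t ≡ 1 − 1 = 0 (mod 8).
    Reduce coefficients mod 8: 3·t ≡ 0 (mod 8).
    The inverse of 3 mod 8 is 3 (since 3·3 = 9 = 1·8 + 1), so t ≡ 3·0 = 0 ≡ 0 (mod 8).
    Then x = 1 + 11·0 = 1, valid modulo lcm(11, 8) = 88: x ≡ 1 (mod 88).
  Combine with x ≡ 3 (mod 7); new modulus lcm = 616.
    Write x = 1 + 88·t and substitute into x ≡ 3 (mod 7): 88·t ≡ 3 − 1 = 2 (mod 7).
    Reduce coefficients mod 7: 4·t ≡ 2 (mod 7).
    The inverse of 4 mod 7 is 2 (since 4·2 = 8 = 1·7 + 1), so t ≡ 2·2 = 4 ≡ 4 (mod 7).
    Then x = 1 + 88·4 = 353, valid modulo lcm(88, 7) = 616: x ≡ 353 (mod 616).
  Combine with x ≡ 6 (mod 9); new modulus lcm = 5544.
    Write x = 353 + 616·t and substitute into x ≡ 6 (mod 9): 616·t ≡ 6 − 353 = -347 (mod 9).
    Reduce coefficients mod 9: 4·t ≡ 4 (mod 9).
    The inverse of 4 mod 9 is 7 (since 4·7 = 28 = 3·9 + 1), so t ≡ 7·4 = 28 ≡ 1 (mod 9).
    Then x = 353 + 616·1 = 969, valid modulo lcm(616, 9) = 5544: x ≡ 969 (mod 5544).
Verify against each original: 969 mod 11 = 1, 969 mod 8 = 1, 969 mod 7 = 3, 969 mod 9 = 6.

x ≡ 969 (mod 5544).


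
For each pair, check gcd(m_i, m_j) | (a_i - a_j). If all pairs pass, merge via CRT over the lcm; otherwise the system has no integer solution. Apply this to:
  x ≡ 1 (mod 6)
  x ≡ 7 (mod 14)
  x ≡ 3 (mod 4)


Moduli 6, 14, 4 are not pairwise coprime, so CRT works modulo lcm(m_i) when all pairwise compatibility conditions hold.
Pairwise compatibility: gcd(m_i, m_j) must divide a_i - a_j for every pair.
Merge one congruence at a time:
  Start: x ≡ 1 (mod 6).
  Combine with x ≡ 7 (mod 14): gcd(6, 14) = 2; 7 - 1 = 6, which IS divisible by 2, so compatible.
    Write x = 1 + 6·t and substitute into x ≡ 7 (mod 14): 6·t ≡ 7 − 1 = 6 (mod 14).
    Divide the congruence (and modulus) by g = 2: 3·t ≡ 3 (mod 7).
    The inverse of 3 mod 7 is 5 (since 3·5 = 15 = 2·7 + 1), so t ≡ 5·3 = 15 ≡ 1 (mod 7).
    Then x = 1 + 6·1 = 7, valid modulo lcm(6, 14) = 42: x ≡ 7 (mod 42).
  Combine with x ≡ 3 (mod 4): gcd(42, 4) = 2; 3 - 7 = -4, which IS divisible by 2, so compatible.
    Write x = 7 + 42·t and substitute into x ≡ 3 (mod 4): 42·t ≡ 3 − 7 = -4 (mod 4).
    Divide the congruence (and modulus) by g = 2: 21·t ≡ -2 (mod 2).
    Reduce coefficients mod 2: 1·t ≡ 0 (mod 2).
    So t ≡ 0 (mod 2).
    Then x = 7 + 42·0 = 7, valid modulo lcm(42, 4) = 84: x ≡ 7 (mod 84).
Verify: 7 mod 6 = 1, 7 mod 14 = 7, 7 mod 4 = 3.

x ≡ 7 (mod 84).


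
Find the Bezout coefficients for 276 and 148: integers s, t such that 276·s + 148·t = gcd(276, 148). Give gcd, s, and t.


Euclidean algorithm on (276, 148) — divide until remainder is 0:
  276 = 1 · 148 + 128
  148 = 1 · 128 + 20
  128 = 6 · 20 + 8
  20 = 2 · 8 + 4
  8 = 2 · 4 + 0
gcd(276, 148) = 4.
Track Bezout coefficients alongside the remainders: start with r₀ = 276 = a·1 + b·0 (s = 1, t = 0) and r₁ = 148 = a·0 + b·1 (s = 0, t = 1); each new remainder r_{k+1} = r_{k-1} − q_k·r_k inherits s_{k+1} = s_{k-1} − q_k·s_k, t_{k+1} = t_{k-1} − q_k·t_k, so r_k = a·s_k + b·t_k at every step:
  q = 1: r = 128, s = 1 − 1·0 = 1, t = 0 − 1·1 = -1  (check: 276·1 + 148·(-1) = 128)
  q = 1: r = 20, s = 0 − 1·1 = -1, t = 1 − 1·(-1) = 2  (check: 276·(-1) + 148·2 = 20)
  q = 6: r = 8, s = 1 − 6·(-1) = 7, t = -1 − 6·2 = -13  (check: 276·7 + 148·(-13) = 8)
  q = 2: r = 4, s = -1 − 2·7 = -15, t = 2 − 2·(-13) = 28  (check: 276·(-15) + 148·28 = 4)
The row with r = 4 (the gcd) gives the Bezout coefficients s = -15, t = 28.
Result: 276 · (-15) + 148 · (28) = 4.

gcd(276, 148) = 4; s = -15, t = 28 (check: 276·(-15) + 148·28 = 4).


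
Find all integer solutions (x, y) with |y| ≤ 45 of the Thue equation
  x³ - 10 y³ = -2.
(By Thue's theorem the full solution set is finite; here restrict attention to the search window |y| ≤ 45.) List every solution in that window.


The equation is x³ - 10y³ = -2. For fixed y, x³ = 10·y³ − 2, so a solution requires the RHS to be a perfect cube.
Strategy: iterate y from -45 to 45, compute RHS = 10·y³ − 2, and check whether it is a (positive or negative) perfect cube.
Check small values of y:
  y = 0: RHS = -2 is not a perfect cube.
  y = 1: RHS = 8 = (2)³ ⇒ x = 2 works.
  y = -1: RHS = -12 is not a perfect cube.
  y = 2: RHS = 78 is not a perfect cube.
  y = -2: RHS = -82 is not a perfect cube.
  y = 3: RHS = 268 is not a perfect cube.
  y = -3: RHS = -272 is not a perfect cube.
Continuing the search up to |y| = 45 finds no further solutions beyond those listed.
Collected solutions: (2, 1).

Solutions (with |y| ≤ 45): (2, 1).


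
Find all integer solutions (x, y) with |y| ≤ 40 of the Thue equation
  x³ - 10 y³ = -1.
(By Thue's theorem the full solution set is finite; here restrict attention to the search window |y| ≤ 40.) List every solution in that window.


The equation is x³ - 10y³ = -1. For fixed y, x³ = 10·y³ − 1, so a solution requires the RHS to be a perfect cube.
Strategy: iterate y from -40 to 40, compute RHS = 10·y³ − 1, and check whether it is a (positive or negative) perfect cube.
Check small values of y:
  y = 0: RHS = -1 = (-1)³ ⇒ x = -1 works.
  y = 1: RHS = 9 is not a perfect cube.
  y = -1: RHS = -11 is not a perfect cube.
  y = 2: RHS = 79 is not a perfect cube.
  y = -2: RHS = -81 is not a perfect cube.
  y = 3: RHS = 269 is not a perfect cube.
  y = -3: RHS = -271 is not a perfect cube.
Continuing the search up to |y| = 40 finds no further solutions beyond those listed.
Collected solutions: (-1, 0).

Solutions (with |y| ≤ 40): (-1, 0).


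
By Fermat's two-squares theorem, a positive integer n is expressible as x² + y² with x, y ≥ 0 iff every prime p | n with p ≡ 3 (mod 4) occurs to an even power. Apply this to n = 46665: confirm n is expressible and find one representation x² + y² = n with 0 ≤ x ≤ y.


Step 1: Factor n = 46665 = 3^2 · 5 · 17 · 61.
Step 2: Check the mod-4 condition on each prime factor: 3 ≡ 3 (mod 4), exponent 2 (must be even); 5 ≡ 1 (mod 4), exponent 1; 17 ≡ 1 (mod 4), exponent 1; 61 ≡ 1 (mod 4), exponent 1.
All primes ≡ 3 (mod 4) appear to even exponent (or don't appear), so by the two-squares theorem n IS expressible as a sum of two squares.
Step 3: Build a representation. Group n = k² · m with k = 3 and m = 5 · 17 · 61 = 5185 (a product of primes ≡ 1 (mod 4)); a representation of m scales to one of n via (k·x)² + (k·y)² = k²(x² + y²). Each prime p ≡ 1 (mod 4) is itself a sum of two squares; find a² by testing p − a² for a perfect square:
  5: 5 − 1² = 4 = 2² ⇒ 5 = 1² + 2².
  17: 17 − 1² = 16 = 4² ⇒ 17 = 1² + 4².
  61: 61 − 1² = 60, 61 − 2² = 57, 61 − 3² = 52, 61 − 4² = 45, 61 − 5² = 36 = 6² ⇒ 61 = 5² + 6².
  Combine using the Brahmagupta–Fibonacci identity (a² + b²)(c² + d²) = (ac − bd)² + (ad + bc)² = (ac + bd)² + (ad − bc)²:
  5 · 17 = 85: from (1² + 2²)(1² + 4²), take (1·1 − 2·4, 1·4 + 2·1) = (1 − 8, 4 + 2) = (-7, 6); dropping signs (only squares matter) gives (7, 6); check 7² + 6² = 49 + 36 = 85 ✓.
  85 · 61 = 5185: from (7² + 6²)(5² + 6²), take (7·5 − 6·6, 7·6 + 6·5) = (35 − 36, 42 + 30) = (-1, 72); dropping signs (only squares matter) gives (1, 72); check 1² + 72² = 1 + 5184 = 5185 ✓.
  Scale by k = 3: (3·1, 3·72) = (3, 216).
Step 4: Order so x ≤ y and verify: 3² + 216² = 9 + 46656 = 46665 = n. ✓

n = 46665 = 3² + 216² (one valid representation with x ≤ y).


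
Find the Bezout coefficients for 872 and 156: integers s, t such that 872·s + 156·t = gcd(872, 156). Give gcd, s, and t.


Euclidean algorithm on (872, 156) — divide until remainder is 0:
  872 = 5 · 156 + 92
  156 = 1 · 92 + 64
  92 = 1 · 64 + 28
  64 = 2 · 28 + 8
  28 = 3 · 8 + 4
  8 = 2 · 4 + 0
gcd(872, 156) = 4.
Track Bezout coefficients alongside the remainders: start with r₀ = 872 = a·1 + b·0 (s = 1, t = 0) and r₁ = 156 = a·0 + b·1 (s = 0, t = 1); each new remainder r_{k+1} = r_{k-1} − q_k·r_k inherits s_{k+1} = s_{k-1} − q_k·s_k, t_{k+1} = t_{k-1} − q_k·t_k, so r_k = a·s_k + b·t_k at every step:
  q = 5: r = 92, s = 1 − 5·0 = 1, t = 0 − 5·1 = -5  (check: 872·1 + 156·(-5) = 92)
  q = 1: r = 64, s = 0 − 1·1 = -1, t = 1 − 1·(-5) = 6  (check: 872·(-1) + 156·6 = 64)
  q = 1: r = 28, s = 1 − 1·(-1) = 2, t = -5 − 1·6 = -11  (check: 872·2 + 156·(-11) = 28)
  q = 2: r = 8, s = -1 − 2·2 = -5, t = 6 − 2·(-11) = 28  (check: 872·(-5) + 156·28 = 8)
  q = 3: r = 4, s = 2 − 3·(-5) = 17, t = -11 − 3·28 = -95  (check: 872·17 + 156·(-95) = 4)
The row with r = 4 (the gcd) gives the Bezout coefficients s = 17, t = -95.
Result: 872 · (17) + 156 · (-95) = 4.

gcd(872, 156) = 4; s = 17, t = -95 (check: 872·17 + 156·(-95) = 4).


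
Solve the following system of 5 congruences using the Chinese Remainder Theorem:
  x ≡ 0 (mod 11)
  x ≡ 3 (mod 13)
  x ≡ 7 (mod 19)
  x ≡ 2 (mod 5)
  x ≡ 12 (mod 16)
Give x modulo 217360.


Product of moduli M = 11 · 13 · 19 · 5 · 16 = 217360.
Merge one congruence at a time:
  Start: x ≡ 0 (mod 11).
  Combine with x ≡ 3 (mod 13); new modulus lcm = 143.
    Write x = 0 + 11·t and substitute into x ≡ 3 (mod 13): 11·t ≡ 3 − 0 = 3 (mod 13).
    The inverse of 11 mod 13 is 6 (since 11·6 = 66 = 5·13 + 1), so t ≡ 6·3 = 18 ≡ 5 (mod 13).
    Then x = 0 + 11·5 = 55, valid modulo lcm(11, 13) = 143: x ≡ 55 (mod 143).
  Combine with x ≡ 7 (mod 19); new modulus lcm = 2717.
    Write x = 55 + 143·t and substitute into x ≡ 7 (mod 19): 143·t ≡ 7 − 55 = -48 (mod 19).
    Reduce coefficients mod 19: 10·t ≡ 9 (mod 19).
    The inverse of 10 mod 19 is 2 (since 10·2 = 20 = 1·19 + 1), so t ≡ 2·9 = 18 ≡ 18 (mod 19).
    Then x = 55 + 143·18 = 2629, valid modulo lcm(143, 19) = 2717: x ≡ 2629 (mod 2717).
  Combine with x ≡ 2 (mod 5); new modulus lcm = 13585.
    Write x = 2629 + 2717·t and substitute into x ≡ 2 (mod 5): 2717·t ≡ 2 − 2629 = -2627 (mod 5).
    Reduce coefficients mod 5: 2·t ≡ 3 (mod 5).
    The inverse of 2 mod 5 is 3 (since 2·3 = 6 = 1·5 + 1), so t ≡ 3·3 = 9 ≡ 4 (mod 5).
    Then x = 2629 + 2717·4 = 13497, valid modulo lcm(2717, 5) = 13585: x ≡ 13497 (mod 13585).
  Combine with x ≡ 12 (mod 16); new modulus lcm = 217360.
    Write x = 13497 + 13585·t and substitute into x ≡ 12 (mod 16): 13585·t ≡ 12 − 13497 = -13485 (mod 16).
    Reduce coefficients mod 16: 1·t ≡ 3 (mod 16).
    So t ≡ 3 (mod 16).
    Then x = 13497 + 13585·3 = 54252, valid modulo lcm(13585, 16) = 217360: x ≡ 54252 (mod 217360).
Verify against each original: 54252 mod 11 = 0, 54252 mod 13 = 3, 54252 mod 19 = 7, 54252 mod 5 = 2, 54252 mod 16 = 12.

x ≡ 54252 (mod 217360).


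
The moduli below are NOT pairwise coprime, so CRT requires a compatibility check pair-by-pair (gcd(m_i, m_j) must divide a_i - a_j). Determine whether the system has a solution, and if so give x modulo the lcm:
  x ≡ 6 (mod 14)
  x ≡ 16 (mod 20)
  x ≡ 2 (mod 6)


Moduli 14, 20, 6 are not pairwise coprime, so CRT works modulo lcm(m_i) when all pairwise compatibility conditions hold.
Pairwise compatibility: gcd(m_i, m_j) must divide a_i - a_j for every pair.
Merge one congruence at a time:
  Start: x ≡ 6 (mod 14).
  Combine with x ≡ 16 (mod 20): gcd(14, 20) = 2; 16 - 6 = 10, which IS divisible by 2, so compatible.
    Write x = 6 + 14·t and substitute into x ≡ 16 (mod 20): 14·t ≡ 16 − 6 = 10 (mod 20).
    Divide the congruence (and modulus) by g = 2: 7·t ≡ 5 (mod 10).
    The inverse of 7 mod 10 is 3 (since 7·3 = 21 = 2·10 + 1), so t ≡ 3·5 = 15 ≡ 5 (mod 10).
    Then x = 6 + 14·5 = 76, valid modulo lcm(14, 20) = 140: x ≡ 76 (mod 140).
  Combine with x ≡ 2 (mod 6): gcd(140, 6) = 2; 2 - 76 = -74, which IS divisible by 2, so compatible.
    Write x = 76 + 140·t and substitute into x ≡ 2 (mod 6): 140·t ≡ 2 − 76 = -74 (mod 6).
    Divide the congruence (and modulus) by g = 2: 70·t ≡ -37 (mod 3).
    Reduce coefficients mod 3: 1·t ≡ 2 (mod 3).
    So t ≡ 2 (mod 3).
    Then x = 76 + 140·2 = 356, valid modulo lcm(140, 6) = 420: x ≡ 356 (mod 420).
Verify: 356 mod 14 = 6, 356 mod 20 = 16, 356 mod 6 = 2.

x ≡ 356 (mod 420).


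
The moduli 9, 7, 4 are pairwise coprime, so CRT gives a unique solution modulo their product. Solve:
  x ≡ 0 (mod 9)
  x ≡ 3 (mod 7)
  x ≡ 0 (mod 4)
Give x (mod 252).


Moduli 9, 7, 4 are pairwise coprime; by CRT there is a unique solution modulo M = 9 · 7 · 4 = 252.
Solve pairwise, accumulating the modulus:
  Start with x ≡ 0 (mod 9).
  Combine with x ≡ 3 (mod 7): since gcd(9, 7) = 1, we get a unique residue mod 63.
    Write x = 0 + 9·t and substitute into x ≡ 3 (mod 7): 9·t ≡ 3 − 0 = 3 (mod 7).
    Reduce coefficients mod 7: 2·t ≡ 3 (mod 7).
    The inverse of 2 mod 7 is 4 (since 2·4 = 8 = 1·7 + 1), so t ≡ 4·3 = 12 ≡ 5 (mod 7).
    Then x = 0 + 9·5 = 45, valid modulo lcm(9, 7) = 63: x ≡ 45 (mod 63).
  Combine with x ≡ 0 (mod 4): since gcd(63, 4) = 1, we get a unique residue mod 252.
    Write x = 45 + 63·t and substitute into x ≡ 0 (mod 4): 63·t ≡ 0 − 45 = -45 (mod 4).
    Reduce coefficients mod 4: 3·t ≡ 3 (mod 4).
    The inverse of 3 mod 4 is 3 (since 3·3 = 9 = 2·4 + 1), so t ≡ 3·3 = 9 ≡ 1 (mod 4).
    Then x = 45 + 63·1 = 108, valid modulo lcm(63, 4) = 252: x ≡ 108 (mod 252).
Verify: 108 mod 9 = 0 ✓, 108 mod 7 = 3 ✓, 108 mod 4 = 0 ✓.

x ≡ 108 (mod 252).


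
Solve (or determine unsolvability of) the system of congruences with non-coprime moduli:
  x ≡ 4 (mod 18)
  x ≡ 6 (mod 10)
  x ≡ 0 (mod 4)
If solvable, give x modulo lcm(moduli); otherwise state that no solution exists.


Moduli 18, 10, 4 are not pairwise coprime, so CRT works modulo lcm(m_i) when all pairwise compatibility conditions hold.
Pairwise compatibility: gcd(m_i, m_j) must divide a_i - a_j for every pair.
Merge one congruence at a time:
  Start: x ≡ 4 (mod 18).
  Combine with x ≡ 6 (mod 10): gcd(18, 10) = 2; 6 - 4 = 2, which IS divisible by 2, so compatible.
    Write x = 4 + 18·t and substitute into x ≡ 6 (mod 10): 18·t ≡ 6 − 4 = 2 (mod 10).
    Divide the congruence (and modulus) by g = 2: 9·t ≡ 1 (mod 5).
    Reduce coefficients mod 5: 4·t ≡ 1 (mod 5).
    The inverse of 4 mod 5 is 4 (since 4·4 = 16 = 3·5 + 1), so t ≡ 4·1 = 4 ≡ 4 (mod 5).
    Then x = 4 + 18·4 = 76, valid modulo lcm(18, 10) = 90: x ≡ 76 (mod 90).
  Combine with x ≡ 0 (mod 4): gcd(90, 4) = 2; 0 - 76 = -76, which IS divisible by 2, so compatible.
    Write x = 76 + 90·t and substitute into x ≡ 0 (mod 4): 90·t ≡ 0 − 76 = -76 (mod 4).
    Divide the congruence (and modulus) by g = 2: 45·t ≡ -38 (mod 2).
    Reduce coefficients mod 2: 1·t ≡ 0 (mod 2).
    So t ≡ 0 (mod 2).
    Then x = 76 + 90·0 = 76, valid modulo lcm(90, 4) = 180: x ≡ 76 (mod 180).
Verify: 76 mod 18 = 4, 76 mod 10 = 6, 76 mod 4 = 0.

x ≡ 76 (mod 180).


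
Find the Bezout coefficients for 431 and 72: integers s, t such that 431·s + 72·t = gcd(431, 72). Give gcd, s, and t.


Euclidean algorithm on (431, 72) — divide until remainder is 0:
  431 = 5 · 72 + 71
  72 = 1 · 71 + 1
  71 = 71 · 1 + 0
gcd(431, 72) = 1.
Track Bezout coefficients alongside the remainders: start with r₀ = 431 = a·1 + b·0 (s = 1, t = 0) and r₁ = 72 = a·0 + b·1 (s = 0, t = 1); each new remainder r_{k+1} = r_{k-1} − q_k·r_k inherits s_{k+1} = s_{k-1} − q_k·s_k, t_{k+1} = t_{k-1} − q_k·t_k, so r_k = a·s_k + b·t_k at every step:
  q = 5: r = 71, s = 1 − 5·0 = 1, t = 0 − 5·1 = -5  (check: 431·1 + 72·(-5) = 71)
  q = 1: r = 1, s = 0 − 1·1 = -1, t = 1 − 1·(-5) = 6  (check: 431·(-1) + 72·6 = 1)
The row with r = 1 (the gcd) gives the Bezout coefficients s = -1, t = 6.
Result: 431 · (-1) + 72 · (6) = 1.

gcd(431, 72) = 1; s = -1, t = 6 (check: 431·(-1) + 72·6 = 1).


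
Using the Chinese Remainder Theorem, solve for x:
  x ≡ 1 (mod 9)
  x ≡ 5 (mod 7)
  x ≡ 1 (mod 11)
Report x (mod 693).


Moduli 9, 7, 11 are pairwise coprime; by CRT there is a unique solution modulo M = 9 · 7 · 11 = 693.
Solve pairwise, accumulating the modulus:
  Start with x ≡ 1 (mod 9).
  Combine with x ≡ 5 (mod 7): since gcd(9, 7) = 1, we get a unique residue mod 63.
    Write x = 1 + 9·t and substitute into x ≡ 5 (mod 7): 9·t ≡ 5 − 1 = 4 (mod 7).
    Reduce coefficients mod 7: 2·t ≡ 4 (mod 7).
    The inverse of 2 mod 7 is 4 (since 2·4 = 8 = 1·7 + 1), so t ≡ 4·4 = 16 ≡ 2 (mod 7).
    Then x = 1 + 9·2 = 19, valid modulo lcm(9, 7) = 63: x ≡ 19 (mod 63).
  Combine with x ≡ 1 (mod 11): since gcd(63, 11) = 1, we get a unique residue mod 693.
    Write x = 19 + 63·t and substitute into x ≡ 1 (mod 11): 63·t ≡ 1 − 19 = -18 (mod 11).
    Reduce coefficients mod 11: 8·t ≡ 4 (mod 11).
    The inverse of 8 mod 11 is 7 (since 8·7 = 56 = 5·11 + 1), so t ≡ 7·4 = 28 ≡ 6 (mod 11).
    Then x = 19 + 63·6 = 397, valid modulo lcm(63, 11) = 693: x ≡ 397 (mod 693).
Verify: 397 mod 9 = 1 ✓, 397 mod 7 = 5 ✓, 397 mod 11 = 1 ✓.

x ≡ 397 (mod 693).


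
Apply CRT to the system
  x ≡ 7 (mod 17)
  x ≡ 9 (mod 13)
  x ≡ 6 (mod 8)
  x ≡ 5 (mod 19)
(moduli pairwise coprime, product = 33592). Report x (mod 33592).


Product of moduli M = 17 · 13 · 8 · 19 = 33592.
Merge one congruence at a time:
  Start: x ≡ 7 (mod 17).
  Combine with x ≡ 9 (mod 13); new modulus lcm = 221.
    Write x = 7 + 17·t and substitute into x ≡ 9 (mod 13): 17·t ≡ 9 − 7 = 2 (mod 13).
    Reduce coefficients mod 13: 4·t ≡ 2 (mod 13).
    The inverse of 4 mod 13 is 10 (since 4·10 = 40 = 3·13 + 1), so t ≡ 10·2 = 20 ≡ 7 (mod 13).
    Then x = 7 + 17·7 = 126, valid modulo lcm(17, 13) = 221: x ≡ 126 (mod 221).
  Combine with x ≡ 6 (mod 8); new modulus lcm = 1768.
    Write x = 126 + 221·t and substitute into x ≡ 6 (mod 8): 221·t ≡ 6 − 126 = -120 (mod 8).
    Reduce coefficients mod 8: 5·t ≡ 0 (mod 8).
    The inverse of 5 mod 8 is 5 (since 5·5 = 25 = 3·8 + 1), so t ≡ 5·0 = 0 ≡ 0 (mod 8).
    Then x = 126 + 221·0 = 126, valid modulo lcm(221, 8) = 1768: x ≡ 126 (mod 1768).
  Combine with x ≡ 5 (mod 19); new modulus lcm = 33592.
    Write x = 126 + 1768·t and substitute into x ≡ 5 (mod 19): 1768·t ≡ 5 − 126 = -121 (mod 19).
    Reduce coefficients mod 19: 1·t ≡ 12 (mod 19).
    So t ≡ 12 (mod 19).
    Then x = 126 + 1768·12 = 21342, valid modulo lcm(1768, 19) = 33592: x ≡ 21342 (mod 33592).
Verify against each original: 21342 mod 17 = 7, 21342 mod 13 = 9, 21342 mod 8 = 6, 21342 mod 19 = 5.

x ≡ 21342 (mod 33592).


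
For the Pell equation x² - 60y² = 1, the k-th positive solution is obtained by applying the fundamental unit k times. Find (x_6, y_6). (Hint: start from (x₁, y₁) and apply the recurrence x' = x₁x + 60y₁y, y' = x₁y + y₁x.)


Step 1: Find the fundamental solution (x₁, y₁) of x² - 60y² = 1.
  Expand √60 as a continued fraction. a₀ = ⌊√60⌋ = 7; iterate m_{k+1} = d_k·a_k − m_k, d_{k+1} = (60 − m_{k+1}²)/d_k, a_{k+1} = ⌊(a₀ + m_{k+1})/d_{k+1}⌋ (starting m₀ = 0, d₀ = 1), with convergents p_k = a_k·p_{k-1} + p_{k-2}, q_k = a_k·q_{k-1} + q_{k-2} (p₋₁ = 1, q₋₁ = 0):
  k = 0: a₀ = 7; p₀/q₀ = 7/1; p₀² − 60·q₀² = 49 − 60 = -11.
  k = 1: m = 7, d = 11, a = ⌊(7 + 7)/11⌋ = 1; p/q = (1·7 + 1)/(1·1 + 0) = 8/1; p² − 60·q² = 64 − 60 = 4.
  k = 2: m = 4, d = 4, a = ⌊(7 + 4)/4⌋ = 2; p/q = (2·8 + 7)/(2·1 + 1) = 23/3; p² − 60·q² = 529 − 540 = -11.
  k = 3: m = 4, d = 11, a = ⌊(7 + 4)/11⌋ = 1; p/q = (1·23 + 8)/(1·3 + 1) = 31/4; p² − 60·q² = 961 − 960 = 1.
  The first convergent with p² − 60·q² = 1 gives the fundamental solution (x₁, y₁) = (31, 4).
Step 2: Apply the recurrence (x_{n+1}, y_{n+1}) = (x₁x_n + 60y₁y_n, x₁y_n + y₁x_n) repeatedly.
  From (x_1, y_1) = (31, 4): x_2 = 31·31 + 60·4·4 = 1921; y_2 = 31·4 + 4·31 = 248.
  From (x_2, y_2) = (1921, 248): x_3 = 31·1921 + 60·4·248 = 119071; y_3 = 31·248 + 4·1921 = 15372.
  From (x_3, y_3) = (119071, 15372): x_4 = 31·119071 + 60·4·15372 = 7380481; y_4 = 31·15372 + 4·119071 = 952816.
  From (x_4, y_4) = (7380481, 952816): x_5 = 31·7380481 + 60·4·952816 = 457470751; y_5 = 31·952816 + 4·7380481 = 59059220.
  From (x_5, y_5) = (457470751, 59059220): x_6 = 31·457470751 + 60·4·59059220 = 28355806081; y_6 = 31·59059220 + 4·457470751 = 3660718824.
Step 3: Verify x_6² - 60·y_6² = 804051738503276578561 - 804051738503276578560 = 1 (should be 1). ✓

(x_1, y_1) = (31, 4); (x_6, y_6) = (28355806081, 3660718824).


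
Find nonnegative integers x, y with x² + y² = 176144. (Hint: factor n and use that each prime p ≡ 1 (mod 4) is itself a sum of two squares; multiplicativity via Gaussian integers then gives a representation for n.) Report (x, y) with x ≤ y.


Step 1: Factor n = 176144 = 2^4 · 101 · 109.
Step 2: Check the mod-4 condition on each prime factor: 2 = 2 (special); 101 ≡ 1 (mod 4), exponent 1; 109 ≡ 1 (mod 4), exponent 1.
All primes ≡ 3 (mod 4) appear to even exponent (or don't appear), so by the two-squares theorem n IS expressible as a sum of two squares.
Step 3: Build a representation. Group n = k² · m with k = 4 and m = 101 · 109 = 11009 (a product of primes ≡ 1 (mod 4)); a representation of m scales to one of n via (k·x)² + (k·y)² = k²(x² + y²). Each prime p ≡ 1 (mod 4) is itself a sum of two squares; find a² by testing p − a² for a perfect square:
  101: 101 − 1² = 100 = 10² ⇒ 101 = 1² + 10².
  109: 109 − 1² = 108, 109 − 2² = 105, 109 − 3² = 100 = 10² ⇒ 109 = 3² + 10².
  Combine using the Brahmagupta–Fibonacci identity (a² + b²)(c² + d²) = (ac − bd)² + (ad + bc)² = (ac + bd)² + (ad − bc)²:
  101 · 109 = 11009: from (1² + 10²)(3² + 10²), take (1·3 − 10·10, 1·10 + 10·3) = (3 − 100, 10 + 30) = (-97, 40); dropping signs (only squares matter) gives (97, 40); check 97² + 40² = 9409 + 1600 = 11009 ✓.
  Scale by k = 4: (4·97, 4·40) = (388, 160).
Step 4: Order so x ≤ y and verify: 160² + 388² = 25600 + 150544 = 176144 = n. ✓

n = 176144 = 160² + 388² (one valid representation with x ≤ y).


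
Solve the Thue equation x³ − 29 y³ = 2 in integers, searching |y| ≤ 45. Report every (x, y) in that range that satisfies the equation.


The equation is x³ - 29y³ = 2. For fixed y, x³ = 29·y³ + 2, so a solution requires the RHS to be a perfect cube.
Strategy: iterate y from -45 to 45, compute RHS = 29·y³ + 2, and check whether it is a (positive or negative) perfect cube.
Check small values of y:
  y = 0: RHS = 2 is not a perfect cube.
  y = 1: RHS = 31 is not a perfect cube.
  y = -1: RHS = -27 = (-3)³ ⇒ x = -3 works.
  y = 2: RHS = 234 is not a perfect cube.
  y = -2: RHS = -230 is not a perfect cube.
  y = 3: RHS = 785 is not a perfect cube.
  y = -3: RHS = -781 is not a perfect cube.
Continuing the search up to |y| = 45 finds no further solutions beyond those listed.
Collected solutions: (-3, -1).

Solutions (with |y| ≤ 45): (-3, -1).


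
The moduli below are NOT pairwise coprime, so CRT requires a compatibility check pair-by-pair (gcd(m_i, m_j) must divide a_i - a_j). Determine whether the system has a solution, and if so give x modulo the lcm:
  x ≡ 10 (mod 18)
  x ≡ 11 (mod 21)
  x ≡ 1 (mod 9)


Moduli 18, 21, 9 are not pairwise coprime, so CRT works modulo lcm(m_i) when all pairwise compatibility conditions hold.
Pairwise compatibility: gcd(m_i, m_j) must divide a_i - a_j for every pair.
Merge one congruence at a time:
  Start: x ≡ 10 (mod 18).
  Combine with x ≡ 11 (mod 21): gcd(18, 21) = 3, and 11 - 10 = 1 is NOT divisible by 3.
    ⇒ system is inconsistent (no integer solution).

No solution (the system is inconsistent).


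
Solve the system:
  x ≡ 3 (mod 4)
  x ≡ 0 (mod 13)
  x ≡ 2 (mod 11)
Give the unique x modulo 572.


Moduli 4, 13, 11 are pairwise coprime; by CRT there is a unique solution modulo M = 4 · 13 · 11 = 572.
Solve pairwise, accumulating the modulus:
  Start with x ≡ 3 (mod 4).
  Combine with x ≡ 0 (mod 13): since gcd(4, 13) = 1, we get a unique residue mod 52.
    Write x = 3 + 4·t and substitute into x ≡ 0 (mod 13): 4·t ≡ 0 − 3 = -3 (mod 13).
    Reduce coefficients mod 13: 4·t ≡ 10 (mod 13).
    The inverse of 4 mod 13 is 10 (since 4·10 = 40 = 3·13 + 1), so t ≡ 10·10 = 100 ≡ 9 (mod 13).
    Then x = 3 + 4·9 = 39, valid modulo lcm(4, 13) = 52: x ≡ 39 (mod 52).
  Combine with x ≡ 2 (mod 11): since gcd(52, 11) = 1, we get a unique residue mod 572.
    Write x = 39 + 52·t and substitute into x ≡ 2 (mod 11): 52·t ≡ 2 − 39 = -37 (mod 11).
    Reduce coefficients mod 11: 8·t ≡ 7 (mod 11).
    The inverse of 8 mod 11 is 7 (since 8·7 = 56 = 5·11 + 1), so t ≡ 7·7 = 49 ≡ 5 (mod 11).
    Then x = 39 + 52·5 = 299, valid modulo lcm(52, 11) = 572: x ≡ 299 (mod 572).
Verify: 299 mod 4 = 3 ✓, 299 mod 13 = 0 ✓, 299 mod 11 = 2 ✓.

x ≡ 299 (mod 572).


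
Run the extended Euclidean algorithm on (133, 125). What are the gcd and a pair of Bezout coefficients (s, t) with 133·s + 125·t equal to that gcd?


Euclidean algorithm on (133, 125) — divide until remainder is 0:
  133 = 1 · 125 + 8
  125 = 15 · 8 + 5
  8 = 1 · 5 + 3
  5 = 1 · 3 + 2
  3 = 1 · 2 + 1
  2 = 2 · 1 + 0
gcd(133, 125) = 1.
Track Bezout coefficients alongside the remainders: start with r₀ = 133 = a·1 + b·0 (s = 1, t = 0) and r₁ = 125 = a·0 + b·1 (s = 0, t = 1); each new remainder r_{k+1} = r_{k-1} − q_k·r_k inherits s_{k+1} = s_{k-1} − q_k·s_k, t_{k+1} = t_{k-1} − q_k·t_k, so r_k = a·s_k + b·t_k at every step:
  q = 1: r = 8, s = 1 − 1·0 = 1, t = 0 − 1·1 = -1  (check: 133·1 + 125·(-1) = 8)
  q = 15: r = 5, s = 0 − 15·1 = -15, t = 1 − 15·(-1) = 16  (check: 133·(-15) + 125·16 = 5)
  q = 1: r = 3, s = 1 − 1·(-15) = 16, t = -1 − 1·16 = -17  (check: 133·16 + 125·(-17) = 3)
  q = 1: r = 2, s = -15 − 1·16 = -31, t = 16 − 1·(-17) = 33  (check: 133·(-31) + 125·33 = 2)
  q = 1: r = 1, s = 16 − 1·(-31) = 47, t = -17 − 1·33 = -50  (check: 133·47 + 125·(-50) = 1)
The row with r = 1 (the gcd) gives the Bezout coefficients s = 47, t = -50.
Result: 133 · (47) + 125 · (-50) = 1.

gcd(133, 125) = 1; s = 47, t = -50 (check: 133·47 + 125·(-50) = 1).


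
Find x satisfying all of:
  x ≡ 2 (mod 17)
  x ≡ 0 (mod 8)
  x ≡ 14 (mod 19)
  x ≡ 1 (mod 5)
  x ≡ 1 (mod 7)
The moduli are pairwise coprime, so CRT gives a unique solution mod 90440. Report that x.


Product of moduli M = 17 · 8 · 19 · 5 · 7 = 90440.
Merge one congruence at a time:
  Start: x ≡ 2 (mod 17).
  Combine with x ≡ 0 (mod 8); new modulus lcm = 136.
    Write x = 2 + 17·t and substitute into x ≡ 0 (mod 8): 17·t ≡ 0 − 2 = -2 (mod 8).
    Reduce coefficients mod 8: 1·t ≡ 6 (mod 8).
    So t ≡ 6 (mod 8).
    Then x = 2 + 17·6 = 104, valid modulo lcm(17, 8) = 136: x ≡ 104 (mod 136).
  Combine with x ≡ 14 (mod 19); new modulus lcm = 2584.
    Write x = 104 + 136·t and substitute into x ≡ 14 (mod 19): 136·t ≡ 14 − 104 = -90 (mod 19).
    Reduce coefficients mod 19: 3·t ≡ 5 (mod 19).
    The inverse of 3 mod 19 is 13 (since 3·13 = 39 = 2·19 + 1), so t ≡ 13·5 = 65 ≡ 8 (mod 19).
    Then x = 104 + 136·8 = 1192, valid modulo lcm(136, 19) = 2584: x ≡ 1192 (mod 2584).
  Combine with x ≡ 1 (mod 5); new modulus lcm = 12920.
    Write x = 1192 + 2584·t and substitute into x ≡ 1 (mod 5): 2584·t ≡ 1 − 1192 = -1191 (mod 5).
    Reduce coefficients mod 5: 4·t ≡ 4 (mod 5).
    The inverse of 4 mod 5 is 4 (since 4·4 = 16 = 3·5 + 1), so t ≡ 4·4 = 16 ≡ 1 (mod 5).
    Then x = 1192 + 2584·1 = 3776, valid modulo lcm(2584, 5) = 12920: x ≡ 3776 (mod 12920).
  Combine with x ≡ 1 (mod 7); new modulus lcm = 90440.
    Write x = 3776 + 12920·t and substitute into x ≡ 1 (mod 7): 12920·t ≡ 1 − 3776 = -3775 (mod 7).
    Reduce coefficients mod 7: 5·t ≡ 5 (mod 7).
    The inverse of 5 mod 7 is 3 (since 5·3 = 15 = 2·7 + 1), so t ≡ 3·5 = 15 ≡ 1 (mod 7).
    Then x = 3776 + 12920·1 = 16696, valid modulo lcm(12920, 7) = 90440: x ≡ 16696 (mod 90440).
Verify against each original: 16696 mod 17 = 2, 16696 mod 8 = 0, 16696 mod 19 = 14, 16696 mod 5 = 1, 16696 mod 7 = 1.

x ≡ 16696 (mod 90440).


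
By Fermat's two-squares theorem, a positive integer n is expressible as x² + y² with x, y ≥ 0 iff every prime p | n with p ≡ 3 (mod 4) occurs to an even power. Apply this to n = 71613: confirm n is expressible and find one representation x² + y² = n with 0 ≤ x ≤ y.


Step 1: Factor n = 71613 = 3^2 · 73 · 109.
Step 2: Check the mod-4 condition on each prime factor: 3 ≡ 3 (mod 4), exponent 2 (must be even); 73 ≡ 1 (mod 4), exponent 1; 109 ≡ 1 (mod 4), exponent 1.
All primes ≡ 3 (mod 4) appear to even exponent (or don't appear), so by the two-squares theorem n IS expressible as a sum of two squares.
Step 3: Build a representation. Group n = k² · m with k = 3 and m = 73 · 109 = 7957 (a product of primes ≡ 1 (mod 4)); a representation of m scales to one of n via (k·x)² + (k·y)² = k²(x² + y²). Each prime p ≡ 1 (mod 4) is itself a sum of two squares; find a² by testing p − a² for a perfect square:
  73: 73 − 1² = 72, 73 − 2² = 69, 73 − 3² = 64 = 8² ⇒ 73 = 3² + 8².
  109: 109 − 1² = 108, 109 − 2² = 105, 109 − 3² = 100 = 10² ⇒ 109 = 3² + 10².
  Combine using the Brahmagupta–Fibonacci identity (a² + b²)(c² + d²) = (ac − bd)² + (ad + bc)² = (ac + bd)² + (ad − bc)²:
  73 · 109 = 7957: from (3² + 8²)(3² + 10²), take (3·3 − 8·10, 3·10 + 8·3) = (9 − 80, 30 + 24) = (-71, 54); dropping signs (only squares matter) gives (71, 54); check 71² + 54² = 5041 + 2916 = 7957 ✓.
  Scale by k = 3: (3·71, 3·54) = (213, 162).
Step 4: Order so x ≤ y and verify: 162² + 213² = 26244 + 45369 = 71613 = n. ✓

n = 71613 = 162² + 213² (one valid representation with x ≤ y).


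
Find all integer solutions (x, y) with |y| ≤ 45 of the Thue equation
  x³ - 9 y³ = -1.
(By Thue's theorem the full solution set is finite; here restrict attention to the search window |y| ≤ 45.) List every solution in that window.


The equation is x³ - 9y³ = -1. For fixed y, x³ = 9·y³ − 1, so a solution requires the RHS to be a perfect cube.
Strategy: iterate y from -45 to 45, compute RHS = 9·y³ − 1, and check whether it is a (positive or negative) perfect cube.
Check small values of y:
  y = 0: RHS = -1 = (-1)³ ⇒ x = -1 works.
  y = 1: RHS = 8 = (2)³ ⇒ x = 2 works.
  y = -1: RHS = -10 is not a perfect cube.
  y = 2: RHS = 71 is not a perfect cube.
  y = -2: RHS = -73 is not a perfect cube.
  y = 3: RHS = 242 is not a perfect cube.
  y = -3: RHS = -244 is not a perfect cube.
Continuing the search up to |y| = 45 finds no further solutions beyond those listed.
Collected solutions: (-1, 0), (2, 1).

Solutions (with |y| ≤ 45): (-1, 0), (2, 1).


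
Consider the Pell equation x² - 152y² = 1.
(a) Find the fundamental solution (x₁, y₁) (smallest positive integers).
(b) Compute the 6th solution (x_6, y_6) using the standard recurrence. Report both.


Step 1: Find the fundamental solution (x₁, y₁) of x² - 152y² = 1.
  Expand √152 as a continued fraction. a₀ = ⌊√152⌋ = 12; iterate m_{k+1} = d_k·a_k − m_k, d_{k+1} = (152 − m_{k+1}²)/d_k, a_{k+1} = ⌊(a₀ + m_{k+1})/d_{k+1}⌋ (starting m₀ = 0, d₀ = 1), with convergents p_k = a_k·p_{k-1} + p_{k-2}, q_k = a_k·q_{k-1} + q_{k-2} (p₋₁ = 1, q₋₁ = 0):
  k = 0: a₀ = 12; p₀/q₀ = 12/1; p₀² − 152·q₀² = 144 − 152 = -8.
  k = 1: m = 12, d = 8, a = ⌊(12 + 12)/8⌋ = 3; p/q = (3·12 + 1)/(3·1 + 0) = 37/3; p² − 152·q² = 1369 − 1368 = 1.
  The first convergent with p² − 152·q² = 1 gives the fundamental solution (x₁, y₁) = (37, 3).
Step 2: Apply the recurrence (x_{n+1}, y_{n+1}) = (x₁x_n + 152y₁y_n, x₁y_n + y₁x_n) repeatedly.
  From (x_1, y_1) = (37, 3): x_2 = 37·37 + 152·3·3 = 2737; y_2 = 37·3 + 3·37 = 222.
  From (x_2, y_2) = (2737, 222): x_3 = 37·2737 + 152·3·222 = 202501; y_3 = 37·222 + 3·2737 = 16425.
  From (x_3, y_3) = (202501, 16425): x_4 = 37·202501 + 152·3·16425 = 14982337; y_4 = 37·16425 + 3·202501 = 1215228.
  From (x_4, y_4) = (14982337, 1215228): x_5 = 37·14982337 + 152·3·1215228 = 1108490437; y_5 = 37·1215228 + 3·14982337 = 89910447.
  From (x_5, y_5) = (1108490437, 89910447): x_6 = 37·1108490437 + 152·3·89910447 = 82013310001; y_6 = 37·89910447 + 3·1108490437 = 6652157850.
Step 3: Verify x_6² - 152·y_6² = 6726183017320126620001 - 6726183017320126620000 = 1 (should be 1). ✓

(x_1, y_1) = (37, 3); (x_6, y_6) = (82013310001, 6652157850).
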